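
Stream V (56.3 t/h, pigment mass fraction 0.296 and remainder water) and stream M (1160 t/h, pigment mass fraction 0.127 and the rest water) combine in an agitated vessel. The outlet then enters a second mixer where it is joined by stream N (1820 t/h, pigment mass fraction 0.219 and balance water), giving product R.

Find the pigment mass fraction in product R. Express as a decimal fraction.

0.185

Overall, product flow = 3036.3 t/h.
pigment in = 56.3×0.296 + 1160×0.127 + 1820×0.219 = 562.56 t/h.
pigment fraction in R = 0.185.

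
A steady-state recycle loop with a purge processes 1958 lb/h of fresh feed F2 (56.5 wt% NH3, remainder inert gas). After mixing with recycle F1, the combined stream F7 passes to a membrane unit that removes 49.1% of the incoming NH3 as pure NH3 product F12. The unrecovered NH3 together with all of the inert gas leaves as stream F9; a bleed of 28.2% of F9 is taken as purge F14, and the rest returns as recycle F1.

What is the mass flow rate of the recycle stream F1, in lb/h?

2806 lb/h

inert gas enters only via F2 and leaves only via the purge: 1958×0.435 = 0.282×(inert gas in F9), and the membrane unit passes all inert gas, so inert gas in F7 = inert gas in F9 = 3020.3 lb/h.
NH3 in F7: m_A = 1958×0.565 + (1−0.282)·(1−0.491)·m_A, so m_A = 1106.3/0.6345 = 1743.4 lb/h.
F9 = (1−0.491)×1743.4 + 3020.3 = 3907.7 lb/h.
Recycle F1 = (1−0.282)×3907.7 = 2805.7 lb/h.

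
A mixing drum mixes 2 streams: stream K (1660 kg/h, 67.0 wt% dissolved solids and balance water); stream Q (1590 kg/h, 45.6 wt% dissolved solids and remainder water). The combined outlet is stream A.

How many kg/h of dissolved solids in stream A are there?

dissolved solids out = dissolved solids in = 1660×0.670 + 1590×0.456 = 1837.2 kg/h.

1837 kg/h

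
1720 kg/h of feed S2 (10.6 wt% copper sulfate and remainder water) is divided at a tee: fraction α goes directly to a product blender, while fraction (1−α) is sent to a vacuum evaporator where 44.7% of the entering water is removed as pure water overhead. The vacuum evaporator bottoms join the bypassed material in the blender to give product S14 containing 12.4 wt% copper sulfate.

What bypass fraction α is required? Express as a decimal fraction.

All 1720×0.106 = 182.32 kg/h of copper sulfate reaches S14, so S14 = 182.32/0.124 = 1470.3 kg/h and vapour = 249.68 kg/h.
The evaporator receives (1−α)·1720 of feed at 0.894 water and removes 0.447 of that water:
0.447×0.894×(1−α)×1720 = 249.68
(1−α) = 249.68/687.34 = 0.3633;  α = 0.6367.

0.637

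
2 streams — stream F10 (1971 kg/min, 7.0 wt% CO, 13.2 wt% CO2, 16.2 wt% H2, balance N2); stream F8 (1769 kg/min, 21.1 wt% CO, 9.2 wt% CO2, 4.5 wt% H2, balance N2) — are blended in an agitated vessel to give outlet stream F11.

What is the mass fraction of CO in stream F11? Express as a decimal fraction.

Total flow out = 1971 + 1769 = 3740 kg/min.
CO in = 1971×0.070 + 1769×0.211 = 511.23 kg/min.
CO mass fraction in F11 = 511.23/3740 = 0.1367.

0.1367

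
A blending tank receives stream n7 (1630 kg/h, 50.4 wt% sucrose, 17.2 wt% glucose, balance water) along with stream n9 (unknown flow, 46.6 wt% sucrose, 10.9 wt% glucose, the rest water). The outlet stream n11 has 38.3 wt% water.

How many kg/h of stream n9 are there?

2290 kg/h

Let n9 be the unknown flow. Total out = 1630 + n9.
water balance: 528.12 + 0.425·n9 = 0.383·(1630 + n9)
(0.425 − 0.383)·n9 = 0.383×1630 − 528.12 = 96.17
n9 = 96.17 / 0.042 = 2289.8 kg/h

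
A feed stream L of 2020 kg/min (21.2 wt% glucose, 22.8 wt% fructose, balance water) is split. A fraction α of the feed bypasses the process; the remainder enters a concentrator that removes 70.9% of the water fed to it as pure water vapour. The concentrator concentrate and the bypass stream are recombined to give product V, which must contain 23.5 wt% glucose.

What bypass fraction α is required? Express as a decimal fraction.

All 2020×0.212 = 428.24 kg/min of glucose reaches V, so V = 428.24/0.235 = 1822.3 kg/min and vapour = 197.7 kg/min.
The evaporator receives (1−α)·2020 of feed at 0.560 water and removes 0.709 of that water:
0.709×0.560×(1−α)×2020 = 197.7
(1−α) = 197.7/802.02 = 0.2465;  α = 0.7535.

0.753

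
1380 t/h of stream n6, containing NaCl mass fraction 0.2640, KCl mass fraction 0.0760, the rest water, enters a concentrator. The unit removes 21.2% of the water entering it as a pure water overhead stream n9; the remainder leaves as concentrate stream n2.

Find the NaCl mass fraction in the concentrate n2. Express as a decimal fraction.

NaCl is not removed: 1380×0.264 = 364.32 t/h of NaCl enters n2.
water entering = 1380×0.660 = 910.8 t/h; overhead removed = 0.212×910.8 = 193.09 t/h.
Concentrate = 1380 − 193.09 = 1186.9 t/h.
Mass fraction = 364.32/1186.9 = 0.3069.

0.3069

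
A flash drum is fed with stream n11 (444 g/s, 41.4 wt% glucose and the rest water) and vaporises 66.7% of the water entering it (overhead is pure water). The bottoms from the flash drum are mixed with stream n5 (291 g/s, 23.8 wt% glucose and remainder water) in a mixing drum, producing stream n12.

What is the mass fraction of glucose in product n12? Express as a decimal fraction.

0.451

Vapour removed = 0.667×0.586×444 = 173.54 g/s; concentrate = 270.46 g/s.
glucose reaching the mixer = 183.82 (from concentrate) + 291×0.238 = 253.07 g/s.
Product flow = 270.46 + 291 = 561.46 g/s; glucose fraction = 0.451.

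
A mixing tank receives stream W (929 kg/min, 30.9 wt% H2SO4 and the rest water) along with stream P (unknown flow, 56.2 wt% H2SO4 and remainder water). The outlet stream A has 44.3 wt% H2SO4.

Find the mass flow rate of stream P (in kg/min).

1046 kg/min

Let P be the unknown flow. Total out = 929 + P.
H2SO4 balance: 287.06 + 0.562·P = 0.443·(929 + P)
(0.562 − 0.443)·P = 0.443×929 − 287.06 = 124.49
P = 124.49 / 0.119 = 1046.1 kg/min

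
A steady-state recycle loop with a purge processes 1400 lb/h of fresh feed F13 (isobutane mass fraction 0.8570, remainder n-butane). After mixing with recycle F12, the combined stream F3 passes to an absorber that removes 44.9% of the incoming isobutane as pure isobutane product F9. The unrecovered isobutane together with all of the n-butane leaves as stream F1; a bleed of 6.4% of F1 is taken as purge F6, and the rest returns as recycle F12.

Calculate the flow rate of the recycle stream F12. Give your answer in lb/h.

4206 lb/h

n-butane enters only via F13 and leaves only via the purge: 1400×0.143 = 0.064×(n-butane in F1), and the absorber passes all n-butane, so n-butane in F3 = n-butane in F1 = 3128.1 lb/h.
isobutane in F3: m_A = 1400×0.857 + (1−0.064)·(1−0.449)·m_A, so m_A = 1199.8/0.4843 = 2477.6 lb/h.
F1 = (1−0.449)×2477.6 + 3128.1 = 4493.3 lb/h.
Recycle F12 = (1−0.064)×4493.3 = 4205.7 lb/h.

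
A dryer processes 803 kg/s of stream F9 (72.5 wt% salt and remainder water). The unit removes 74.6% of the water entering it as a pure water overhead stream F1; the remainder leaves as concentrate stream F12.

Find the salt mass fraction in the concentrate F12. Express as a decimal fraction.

salt is not removed: 803×0.725 = 582.17 kg/s of salt enters F12.
water entering = 803×0.275 = 220.83 kg/s; overhead removed = 0.746×220.83 = 164.74 kg/s.
Concentrate = 803 − 164.74 = 638.26 kg/s.
Mass fraction = 582.17/638.26 = 0.912.

0.912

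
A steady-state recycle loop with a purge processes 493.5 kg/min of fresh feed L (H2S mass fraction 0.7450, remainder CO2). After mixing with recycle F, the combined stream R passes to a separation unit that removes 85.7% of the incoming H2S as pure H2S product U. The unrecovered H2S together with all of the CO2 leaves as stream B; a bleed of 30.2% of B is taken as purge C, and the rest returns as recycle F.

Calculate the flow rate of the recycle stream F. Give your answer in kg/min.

CO2 enters only via L and leaves only via the purge: 493.5×0.255 = 0.302×(CO2 in B), and the separation unit passes all CO2, so CO2 in R = CO2 in B = 416.7 kg/min.
H2S in R: m_A = 493.5×0.745 + (1−0.302)·(1−0.857)·m_A, so m_A = 367.66/0.9002 = 408.42 kg/min.
B = (1−0.857)×408.42 + 416.7 = 475.1 kg/min.
Recycle F = (1−0.302)×475.1 = 331.62 kg/min.

331.6 kg/min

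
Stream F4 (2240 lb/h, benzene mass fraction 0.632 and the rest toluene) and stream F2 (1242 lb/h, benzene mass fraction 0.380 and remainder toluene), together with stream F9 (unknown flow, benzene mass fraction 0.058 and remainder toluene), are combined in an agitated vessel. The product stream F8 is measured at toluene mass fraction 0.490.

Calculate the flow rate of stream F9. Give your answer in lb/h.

247.4 lb/h

Let F9 be the unknown flow. Total out = 3482 + F9.
toluene balance: 1594.4 + 0.942·F9 = 0.490·(3482 + F9)
(0.942 − 0.490)·F9 = 0.490×3482 − 1594.4 = 111.82
F9 = 111.82 / 0.452 = 247.39 lb/h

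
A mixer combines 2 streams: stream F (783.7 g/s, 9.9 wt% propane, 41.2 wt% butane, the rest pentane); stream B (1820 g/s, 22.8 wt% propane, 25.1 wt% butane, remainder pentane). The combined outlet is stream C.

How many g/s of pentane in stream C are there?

1331 g/s

pentane out = pentane in = 783.7×0.489 + 1820×0.521 = 1331.4 g/s.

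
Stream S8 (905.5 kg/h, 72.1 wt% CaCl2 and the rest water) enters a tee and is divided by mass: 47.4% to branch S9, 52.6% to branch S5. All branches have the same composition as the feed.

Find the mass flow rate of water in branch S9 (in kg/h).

Branch S9 total = 0.474×905.5 = 429.21 kg/h.
water in S9 = 0.279×429.21 = 119.75 kg/h.

119.7 kg/h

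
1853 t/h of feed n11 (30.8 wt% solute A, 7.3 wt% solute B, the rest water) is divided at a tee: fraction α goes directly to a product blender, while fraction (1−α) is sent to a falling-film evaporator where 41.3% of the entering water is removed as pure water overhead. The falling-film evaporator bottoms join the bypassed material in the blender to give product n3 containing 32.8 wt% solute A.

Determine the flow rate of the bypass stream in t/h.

1411 t/h

All 1853×0.308 = 570.72 t/h of solute A reaches n3, so n3 = 570.72/0.328 = 1740 t/h and vapour = 112.99 t/h.
The evaporator receives (1−α)·1853 of feed at 0.619 water and removes 0.413 of that water:
0.413×0.619×(1−α)×1853 = 112.99
(1−α) = 112.99/473.71 = 0.2385;  α = 0.7615.
Bypass flow = 0.7615×1853 = 1411 t/h.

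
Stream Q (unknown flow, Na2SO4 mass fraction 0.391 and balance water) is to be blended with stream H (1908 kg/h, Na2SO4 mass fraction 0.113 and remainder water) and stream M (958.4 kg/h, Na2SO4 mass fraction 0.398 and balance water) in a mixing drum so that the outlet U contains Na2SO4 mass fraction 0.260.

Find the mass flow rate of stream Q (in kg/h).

1131 kg/h

Let Q be the unknown flow. Total out = 2866.4 + Q.
Na2SO4 balance: 597.05 + 0.391·Q = 0.260·(2866.4 + Q)
(0.391 − 0.260)·Q = 0.260×2866.4 − 597.05 = 148.22
Q = 148.22 / 0.131 = 1131.4 kg/h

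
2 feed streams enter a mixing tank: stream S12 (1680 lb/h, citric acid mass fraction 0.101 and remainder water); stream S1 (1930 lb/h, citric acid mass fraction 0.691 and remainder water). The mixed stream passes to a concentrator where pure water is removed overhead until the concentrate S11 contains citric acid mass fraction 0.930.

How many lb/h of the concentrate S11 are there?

citric acid entering = 1680×0.101 + 1930×0.691 = 1503.3 lb/h.
All citric acid reports to S11, so S11 = 1503.3/0.930 = 1616.5 lb/h.

1616 lb/h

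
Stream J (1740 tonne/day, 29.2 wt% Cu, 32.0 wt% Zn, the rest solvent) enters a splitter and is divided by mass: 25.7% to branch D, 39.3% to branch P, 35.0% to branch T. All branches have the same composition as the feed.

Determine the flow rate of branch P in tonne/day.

683.8 tonne/day

Branch P flow = 0.393×1740 = 683.82 tonne/day.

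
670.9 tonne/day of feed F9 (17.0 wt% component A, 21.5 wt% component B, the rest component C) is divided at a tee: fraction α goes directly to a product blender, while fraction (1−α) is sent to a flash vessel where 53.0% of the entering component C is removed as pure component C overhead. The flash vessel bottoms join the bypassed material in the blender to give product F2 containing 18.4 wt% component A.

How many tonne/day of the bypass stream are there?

514.3 tonne/day

All 670.9×0.170 = 114.05 tonne/day of component A reaches F2, so F2 = 114.05/0.184 = 619.85 tonne/day and vapour = 51.047 tonne/day.
The evaporator receives (1−α)·670.9 of feed at 0.615 component C and removes 0.530 of that component C:
0.530×0.615×(1−α)×670.9 = 51.047
(1−α) = 51.047/218.68 = 0.2334;  α = 0.7666.
Bypass flow = 0.7666×670.9 = 514.29 tonne/day.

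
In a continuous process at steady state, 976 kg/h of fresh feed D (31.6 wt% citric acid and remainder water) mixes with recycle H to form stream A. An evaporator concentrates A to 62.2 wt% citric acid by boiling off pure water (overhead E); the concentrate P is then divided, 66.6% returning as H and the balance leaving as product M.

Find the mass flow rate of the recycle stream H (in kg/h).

Overall citric acid balance (none leaves overhead): citric acid in fresh feed = citric acid in product, i.e. 976×0.316 = (1−0.666)·P·0.622.
P = 308.42/(0.622×0.334) = 1484.6 kg/h.
Recycle H = 0.666×1484.6 = 988.72 kg/h.

988.7 kg/h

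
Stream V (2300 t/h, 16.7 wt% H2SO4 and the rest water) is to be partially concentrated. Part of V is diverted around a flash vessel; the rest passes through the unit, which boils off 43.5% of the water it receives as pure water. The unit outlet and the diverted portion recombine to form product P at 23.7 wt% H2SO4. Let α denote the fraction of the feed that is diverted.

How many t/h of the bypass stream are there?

All 2300×0.167 = 384.1 t/h of H2SO4 reaches P, so P = 384.1/0.237 = 1620.7 t/h and vapour = 679.32 t/h.
The evaporator receives (1−α)·2300 of feed at 0.833 water and removes 0.435 of that water:
0.435×0.833×(1−α)×2300 = 679.32
(1−α) = 679.32/833.42 = 0.8151;  α = 0.1849.
Bypass flow = 0.1849×2300 = 425.25 t/h.

425.3 t/h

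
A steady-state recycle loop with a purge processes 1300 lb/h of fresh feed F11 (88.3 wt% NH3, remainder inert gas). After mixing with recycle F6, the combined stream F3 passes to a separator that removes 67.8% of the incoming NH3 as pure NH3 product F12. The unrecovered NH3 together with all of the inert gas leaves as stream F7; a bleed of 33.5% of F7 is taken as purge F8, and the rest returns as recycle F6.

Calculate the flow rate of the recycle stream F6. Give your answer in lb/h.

inert gas enters only via F11 and leaves only via the purge: 1300×0.117 = 0.335×(inert gas in F7), and the separator passes all inert gas, so inert gas in F3 = inert gas in F7 = 454.03 lb/h.
NH3 in F3: m_A = 1300×0.883 + (1−0.335)·(1−0.678)·m_A, so m_A = 1147.9/0.7859 = 1460.7 lb/h.
F7 = (1−0.678)×1460.7 + 454.03 = 924.37 lb/h.
Recycle F6 = (1−0.335)×924.37 = 614.7 lb/h.

614.7 lb/h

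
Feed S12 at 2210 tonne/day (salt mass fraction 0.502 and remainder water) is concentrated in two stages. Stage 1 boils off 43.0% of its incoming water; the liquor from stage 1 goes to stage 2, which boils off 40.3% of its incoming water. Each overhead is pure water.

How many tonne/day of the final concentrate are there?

1484 tonne/day

water in feed = 2210×0.498 = 1100.6 tonne/day.
After stage 1: water left = (1−0.430)×1100.6 = 627.33; stream total = 1736.8 tonne/day.
After stage 2: water left = (1−0.403)×627.33 = 374.52; final concentrate = 1483.9 tonne/day.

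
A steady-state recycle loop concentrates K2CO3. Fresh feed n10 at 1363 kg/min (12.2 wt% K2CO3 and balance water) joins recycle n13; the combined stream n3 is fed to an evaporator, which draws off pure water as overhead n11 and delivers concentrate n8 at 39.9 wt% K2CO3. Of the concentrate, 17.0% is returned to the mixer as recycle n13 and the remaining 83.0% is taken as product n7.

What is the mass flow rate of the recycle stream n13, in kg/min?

85.36 kg/min

Overall K2CO3 balance (none leaves overhead): K2CO3 in fresh feed = K2CO3 in product, i.e. 1363×0.122 = (1−0.170)·n8·0.399.
n8 = 166.29/(0.399×0.830) = 502.12 kg/min.
Recycle n13 = 0.170×502.12 = 85.36 kg/min.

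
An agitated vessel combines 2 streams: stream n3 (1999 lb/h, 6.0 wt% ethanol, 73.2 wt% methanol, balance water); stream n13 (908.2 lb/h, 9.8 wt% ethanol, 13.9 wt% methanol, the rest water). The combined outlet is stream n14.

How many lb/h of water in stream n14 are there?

1109 lb/h

water out = water in = 1999×0.208 + 908.2×0.763 = 1108.7 lb/h.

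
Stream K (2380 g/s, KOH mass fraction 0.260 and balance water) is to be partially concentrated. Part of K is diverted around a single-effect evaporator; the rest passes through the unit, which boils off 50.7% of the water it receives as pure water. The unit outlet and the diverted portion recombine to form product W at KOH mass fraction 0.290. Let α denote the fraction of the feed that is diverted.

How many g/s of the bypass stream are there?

All 2380×0.260 = 618.8 g/s of KOH reaches W, so W = 618.8/0.290 = 2133.8 g/s and vapour = 246.21 g/s.
The evaporator receives (1−α)·2380 of feed at 0.740 water and removes 0.507 of that water:
0.507×0.740×(1−α)×2380 = 246.21
(1−α) = 246.21/892.93 = 0.2757;  α = 0.7243.
Bypass flow = 0.7243×2380 = 1723.8 g/s.

1724 g/s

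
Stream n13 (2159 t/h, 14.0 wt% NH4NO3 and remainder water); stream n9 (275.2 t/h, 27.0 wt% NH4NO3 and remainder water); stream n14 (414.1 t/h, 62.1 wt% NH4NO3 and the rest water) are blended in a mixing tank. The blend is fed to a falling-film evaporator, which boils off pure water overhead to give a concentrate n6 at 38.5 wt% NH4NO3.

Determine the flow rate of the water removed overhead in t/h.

NH4NO3 entering = 2159×0.140 + 275.2×0.270 + 414.1×0.621 = 633.72 t/h.
All NH4NO3 reports to n6, so n6 = 633.72/0.385 = 1646 t/h.
Total feed = 2848.3 t/h; overhead = 2848.3 − 1646 = 1202.3 t/h.

1202 t/h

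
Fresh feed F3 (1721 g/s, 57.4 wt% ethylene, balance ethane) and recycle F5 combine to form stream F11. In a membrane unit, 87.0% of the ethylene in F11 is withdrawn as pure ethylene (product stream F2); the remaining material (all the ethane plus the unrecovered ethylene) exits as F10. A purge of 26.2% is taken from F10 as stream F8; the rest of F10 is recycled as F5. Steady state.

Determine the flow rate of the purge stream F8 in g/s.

770.4 g/s

ethane enters only via F3 and leaves only via the purge: 1721×0.426 = 0.262×(ethane in F10), and the membrane unit passes all ethane, so ethane in F11 = ethane in F10 = 2798.3 g/s.
ethylene in F11: m_A = 1721×0.574 + (1−0.262)·(1−0.870)·m_A, so m_A = 987.85/0.9041 = 1092.7 g/s.
F10 = (1−0.870)×1092.7 + 2798.3 = 2940.3 g/s.
Purge F8 = 0.262×2940.3 = 770.36 g/s.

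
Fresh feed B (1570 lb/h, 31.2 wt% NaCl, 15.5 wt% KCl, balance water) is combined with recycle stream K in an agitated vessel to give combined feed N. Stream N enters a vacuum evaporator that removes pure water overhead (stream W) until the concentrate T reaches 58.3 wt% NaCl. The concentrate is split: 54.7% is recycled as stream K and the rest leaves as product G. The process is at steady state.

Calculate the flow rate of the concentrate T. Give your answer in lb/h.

1855 lb/h

Overall NaCl balance (none leaves overhead): NaCl in fresh feed = NaCl in product, i.e. 1570×0.312 = (1−0.547)·T·0.583.
T = 489.84/(0.583×0.453) = 1854.8 lb/h.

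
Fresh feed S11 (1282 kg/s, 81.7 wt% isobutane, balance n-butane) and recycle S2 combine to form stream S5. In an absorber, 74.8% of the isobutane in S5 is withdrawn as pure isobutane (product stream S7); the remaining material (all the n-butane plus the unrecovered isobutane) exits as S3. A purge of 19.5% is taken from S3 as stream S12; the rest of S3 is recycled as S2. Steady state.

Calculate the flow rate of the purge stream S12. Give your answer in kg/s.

299.2 kg/s

n-butane enters only via S11 and leaves only via the purge: 1282×0.183 = 0.195×(n-butane in S3), and the absorber passes all n-butane, so n-butane in S5 = n-butane in S3 = 1203.1 kg/s.
isobutane in S5: m_A = 1282×0.817 + (1−0.195)·(1−0.748)·m_A, so m_A = 1047.4/0.7971 = 1313.9 kg/s.
S3 = (1−0.748)×1313.9 + 1203.1 = 1534.2 kg/s.
Purge S12 = 0.195×1534.2 = 299.17 kg/s.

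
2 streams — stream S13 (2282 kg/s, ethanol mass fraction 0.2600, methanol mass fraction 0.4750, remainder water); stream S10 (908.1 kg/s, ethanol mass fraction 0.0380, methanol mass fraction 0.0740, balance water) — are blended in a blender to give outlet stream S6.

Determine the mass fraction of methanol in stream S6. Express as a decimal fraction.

Total flow out = 2282 + 908.1 = 3190.1 kg/s.
methanol in = 2282×0.475 + 908.1×0.074 = 1151.1 kg/s.
methanol mass fraction in S6 = 1151.1/3190.1 = 0.3609.

0.3609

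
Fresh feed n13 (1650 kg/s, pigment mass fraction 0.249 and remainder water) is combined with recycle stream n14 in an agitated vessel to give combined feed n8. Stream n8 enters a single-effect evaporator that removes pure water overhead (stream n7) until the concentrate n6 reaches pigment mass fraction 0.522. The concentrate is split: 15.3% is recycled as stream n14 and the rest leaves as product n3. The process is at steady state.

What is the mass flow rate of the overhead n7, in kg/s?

862.9 kg/s

Overall pigment balance (none leaves overhead): pigment in fresh feed = pigment in product, i.e. 1650×0.249 = (1−0.153)·n6·0.522.
n6 = 410.85/(0.522×0.847) = 929.24 kg/s.
Recycle n14 = 0.153×929.24 = 142.17 kg/s.
Combined feed n8 = 1650 + 142.17 = 1792.2 kg/s.
Overhead n7 = n8 − n6 = 1792.2 − 929.24 = 862.93 kg/s.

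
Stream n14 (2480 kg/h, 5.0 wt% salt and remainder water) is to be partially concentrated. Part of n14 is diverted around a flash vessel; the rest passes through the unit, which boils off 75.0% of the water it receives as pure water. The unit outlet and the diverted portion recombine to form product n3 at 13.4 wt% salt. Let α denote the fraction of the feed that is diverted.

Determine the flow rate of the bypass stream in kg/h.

All 2480×0.050 = 124 kg/h of salt reaches n3, so n3 = 124/0.134 = 925.37 kg/h and vapour = 1554.6 kg/h.
The evaporator receives (1−α)·2480 of feed at 0.950 water and removes 0.750 of that water:
0.750×0.950×(1−α)×2480 = 1554.6
(1−α) = 1554.6/1767 = 0.8798;  α = 0.1202.
Bypass flow = 0.1202×2480 = 298.07 kg/h.

298.1 kg/h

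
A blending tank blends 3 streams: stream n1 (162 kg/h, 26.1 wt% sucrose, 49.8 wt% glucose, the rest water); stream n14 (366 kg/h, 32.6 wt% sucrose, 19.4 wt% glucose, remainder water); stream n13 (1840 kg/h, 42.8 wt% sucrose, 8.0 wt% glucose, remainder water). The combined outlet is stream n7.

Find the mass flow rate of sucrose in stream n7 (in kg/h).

sucrose out = sucrose in = 162×0.261 + 366×0.326 + 1840×0.428 = 949.12 kg/h.

949.1 kg/h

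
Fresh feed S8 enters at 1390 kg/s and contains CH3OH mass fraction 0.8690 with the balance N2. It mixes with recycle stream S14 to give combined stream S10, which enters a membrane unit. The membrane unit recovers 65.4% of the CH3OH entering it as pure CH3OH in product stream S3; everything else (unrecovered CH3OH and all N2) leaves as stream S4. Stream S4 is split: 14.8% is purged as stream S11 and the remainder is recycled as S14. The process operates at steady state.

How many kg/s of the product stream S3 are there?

1120 kg/s

CH3OH in S10: m_A = 1390×0.869 + (1−0.148)·(1−0.654)·m_A, so m_A = 1207.9/0.7052 = 1712.8 kg/s.
Product S3 = 0.654×1712.8 = 1120.2 kg/s.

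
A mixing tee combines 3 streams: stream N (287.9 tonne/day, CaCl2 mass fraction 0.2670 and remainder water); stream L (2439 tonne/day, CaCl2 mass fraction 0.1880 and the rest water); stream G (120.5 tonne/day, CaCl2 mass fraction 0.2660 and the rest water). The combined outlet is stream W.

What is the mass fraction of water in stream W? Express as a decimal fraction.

Total flow out = 287.9 + 2439 + 120.5 = 2847.4 tonne/day.
water in = 287.9×0.733 + 2439×0.812 + 120.5×0.734 = 2279.9 tonne/day.
water mass fraction in W = 2279.9/2847.4 = 0.8007.

0.8007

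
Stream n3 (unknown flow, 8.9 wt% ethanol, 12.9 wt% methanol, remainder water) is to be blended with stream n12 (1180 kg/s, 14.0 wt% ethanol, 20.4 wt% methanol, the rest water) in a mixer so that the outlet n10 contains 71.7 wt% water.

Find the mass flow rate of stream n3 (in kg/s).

1107 kg/s

Let n3 be the unknown flow. Total out = 1180 + n3.
water balance: 774.08 + 0.782·n3 = 0.717·(1180 + n3)
(0.782 − 0.717)·n3 = 0.717×1180 − 774.08 = 71.98
n3 = 71.98 / 0.065 = 1107.4 kg/s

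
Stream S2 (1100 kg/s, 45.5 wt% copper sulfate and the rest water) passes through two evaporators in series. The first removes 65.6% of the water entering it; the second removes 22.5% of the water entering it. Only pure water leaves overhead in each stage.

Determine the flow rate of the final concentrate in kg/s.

water in feed = 1100×0.545 = 599.5 kg/s.
After stage 1: water left = (1−0.656)×599.5 = 206.23; stream total = 706.73 kg/s.
After stage 2: water left = (1−0.225)×206.23 = 159.83; final concentrate = 660.33 kg/s.

660.3 kg/s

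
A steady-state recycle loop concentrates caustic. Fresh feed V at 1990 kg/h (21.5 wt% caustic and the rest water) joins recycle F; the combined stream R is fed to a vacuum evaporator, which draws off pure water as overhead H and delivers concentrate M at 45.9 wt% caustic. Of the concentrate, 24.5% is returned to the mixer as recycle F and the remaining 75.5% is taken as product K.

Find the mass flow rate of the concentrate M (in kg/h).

Overall caustic balance (none leaves overhead): caustic in fresh feed = caustic in product, i.e. 1990×0.215 = (1−0.245)·M·0.459.
M = 427.85/(0.459×0.755) = 1234.6 kg/h.

1235 kg/h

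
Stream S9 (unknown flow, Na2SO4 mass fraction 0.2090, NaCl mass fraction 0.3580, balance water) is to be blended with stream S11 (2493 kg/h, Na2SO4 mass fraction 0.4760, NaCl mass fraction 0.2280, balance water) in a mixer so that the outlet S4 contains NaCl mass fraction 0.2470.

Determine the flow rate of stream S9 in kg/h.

Let S9 be the unknown flow. Total out = 2493 + S9.
NaCl balance: 568.4 + 0.358·S9 = 0.247·(2493 + S9)
(0.358 − 0.247)·S9 = 0.247×2493 − 568.4 = 47.367
S9 = 47.367 / 0.111 = 426.73 kg/h

426.7 kg/h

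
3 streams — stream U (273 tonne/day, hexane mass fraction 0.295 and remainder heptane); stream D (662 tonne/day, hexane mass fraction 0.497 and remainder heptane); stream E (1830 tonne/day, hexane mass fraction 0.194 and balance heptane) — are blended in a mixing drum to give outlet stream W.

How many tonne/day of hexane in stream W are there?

764.6 tonne/day

hexane out = hexane in = 273×0.295 + 662×0.497 + 1830×0.194 = 764.57 tonne/day.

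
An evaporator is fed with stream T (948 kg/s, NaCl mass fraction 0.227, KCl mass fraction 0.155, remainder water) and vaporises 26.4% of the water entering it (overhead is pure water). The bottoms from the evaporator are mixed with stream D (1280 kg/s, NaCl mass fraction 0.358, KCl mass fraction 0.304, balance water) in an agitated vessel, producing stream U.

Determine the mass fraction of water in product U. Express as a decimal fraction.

0.417

Vapour removed = 0.264×0.618×948 = 154.67 kg/s; concentrate = 793.33 kg/s.
water reaching the mixer = 431.2 (from concentrate) + 1280×0.338 = 863.84 kg/s.
Product flow = 793.33 + 1280 = 2073.3 kg/s; water fraction = 0.417.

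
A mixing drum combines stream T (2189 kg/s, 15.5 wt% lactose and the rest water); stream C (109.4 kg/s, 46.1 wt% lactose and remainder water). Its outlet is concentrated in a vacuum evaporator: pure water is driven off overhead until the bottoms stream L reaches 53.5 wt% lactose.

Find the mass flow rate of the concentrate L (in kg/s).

lactose entering = 2189×0.155 + 109.4×0.461 = 389.73 kg/s.
All lactose reports to L, so L = 389.73/0.535 = 728.46 kg/s.

728.5 kg/s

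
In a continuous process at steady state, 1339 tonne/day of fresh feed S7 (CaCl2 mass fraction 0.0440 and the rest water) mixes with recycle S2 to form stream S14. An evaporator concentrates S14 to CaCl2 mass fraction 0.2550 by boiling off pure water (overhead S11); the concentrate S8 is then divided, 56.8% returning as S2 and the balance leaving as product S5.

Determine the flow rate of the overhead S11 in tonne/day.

1108 tonne/day

Overall CaCl2 balance (none leaves overhead): CaCl2 in fresh feed = CaCl2 in product, i.e. 1339×0.044 = (1−0.568)·S8·0.255.
S8 = 58.916/(0.255×0.432) = 534.82 tonne/day.
Recycle S2 = 0.568×534.82 = 303.78 tonne/day.
Combined feed S14 = 1339 + 303.78 = 1642.8 tonne/day.
Overhead S11 = S14 − S8 = 1642.8 − 534.82 = 1108 tonne/day.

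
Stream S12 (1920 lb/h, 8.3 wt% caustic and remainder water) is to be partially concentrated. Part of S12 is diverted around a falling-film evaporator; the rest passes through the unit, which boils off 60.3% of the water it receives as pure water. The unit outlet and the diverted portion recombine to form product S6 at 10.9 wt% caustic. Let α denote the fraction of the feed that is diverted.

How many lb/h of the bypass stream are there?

1092 lb/h

All 1920×0.083 = 159.36 lb/h of caustic reaches S6, so S6 = 159.36/0.109 = 1462 lb/h and vapour = 457.98 lb/h.
The evaporator receives (1−α)·1920 of feed at 0.917 water and removes 0.603 of that water:
0.603×0.917×(1−α)×1920 = 457.98
(1−α) = 457.98/1061.7 = 0.4314;  α = 0.5686.
Bypass flow = 0.5686×1920 = 1091.8 lb/h.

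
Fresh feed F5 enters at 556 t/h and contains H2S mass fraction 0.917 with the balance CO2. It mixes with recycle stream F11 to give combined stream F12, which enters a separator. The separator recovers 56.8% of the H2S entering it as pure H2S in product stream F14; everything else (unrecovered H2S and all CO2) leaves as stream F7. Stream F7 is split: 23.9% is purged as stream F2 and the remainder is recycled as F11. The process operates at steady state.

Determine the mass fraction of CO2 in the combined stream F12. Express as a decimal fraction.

CO2 enters only via F5 and leaves only via the purge: 556×0.083 = 0.239×(CO2 in F7), and the separator passes all CO2, so CO2 in F12 = CO2 in F7 = 193.09 t/h.
H2S in F12: m_A = 556×0.917 + (1−0.239)·(1−0.568)·m_A, so m_A = 509.85/0.6712 = 759.56 t/h.
F12 = 759.56 + 193.09 = 952.65 t/h.
CO2 fraction in F12 = 193.09/952.65 = 0.203.

0.203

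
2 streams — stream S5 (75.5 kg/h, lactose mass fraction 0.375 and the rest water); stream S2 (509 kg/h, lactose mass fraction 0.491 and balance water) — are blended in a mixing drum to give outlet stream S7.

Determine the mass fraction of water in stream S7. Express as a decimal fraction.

Total flow out = 75.5 + 509 = 584.5 kg/h.
water in = 75.5×0.625 + 509×0.509 = 306.27 kg/h.
water mass fraction in S7 = 306.27/584.5 = 0.524.

0.524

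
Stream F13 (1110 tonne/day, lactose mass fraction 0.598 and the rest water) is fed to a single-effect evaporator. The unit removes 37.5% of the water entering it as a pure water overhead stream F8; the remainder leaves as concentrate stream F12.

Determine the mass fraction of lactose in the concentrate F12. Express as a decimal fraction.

lactose is not removed: 1110×0.598 = 663.78 tonne/day of lactose enters F12.
water entering = 1110×0.402 = 446.22 tonne/day; overhead removed = 0.375×446.22 = 167.33 tonne/day.
Concentrate = 1110 − 167.33 = 942.67 tonne/day.
Mass fraction = 663.78/942.67 = 0.704.

0.704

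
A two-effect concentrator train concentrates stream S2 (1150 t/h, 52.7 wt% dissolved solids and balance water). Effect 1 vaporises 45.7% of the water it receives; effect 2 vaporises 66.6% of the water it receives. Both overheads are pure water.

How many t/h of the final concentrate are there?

704.7 t/h

water in feed = 1150×0.473 = 543.95 t/h.
After stage 1: water left = (1−0.457)×543.95 = 295.36; stream total = 901.41 t/h.
After stage 2: water left = (1−0.666)×295.36 = 98.652; final concentrate = 704.7 t/h.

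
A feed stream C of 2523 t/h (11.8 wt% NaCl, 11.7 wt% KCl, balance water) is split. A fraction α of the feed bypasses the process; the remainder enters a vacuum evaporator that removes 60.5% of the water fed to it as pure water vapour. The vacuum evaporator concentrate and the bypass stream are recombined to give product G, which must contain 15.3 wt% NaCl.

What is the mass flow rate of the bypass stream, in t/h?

All 2523×0.118 = 297.71 t/h of NaCl reaches G, so G = 297.71/0.153 = 1945.8 t/h and vapour = 577.16 t/h.
The evaporator receives (1−α)·2523 of feed at 0.765 water and removes 0.605 of that water:
0.605×0.765×(1−α)×2523 = 577.16
(1−α) = 577.16/1167.7 = 0.4943;  α = 0.5057.
Bypass flow = 0.5057×2523 = 1276 t/h.

1276 t/h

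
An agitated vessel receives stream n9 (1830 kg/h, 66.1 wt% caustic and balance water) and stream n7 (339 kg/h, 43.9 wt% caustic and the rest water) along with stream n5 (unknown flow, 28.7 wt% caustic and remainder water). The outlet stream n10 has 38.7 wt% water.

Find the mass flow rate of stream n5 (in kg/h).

88.51 kg/h

Let n5 be the unknown flow. Total out = 2169 + n5.
water balance: 810.55 + 0.713·n5 = 0.387·(2169 + n5)
(0.713 − 0.387)·n5 = 0.387×2169 − 810.55 = 28.854
n5 = 28.854 / 0.326 = 88.509 kg/h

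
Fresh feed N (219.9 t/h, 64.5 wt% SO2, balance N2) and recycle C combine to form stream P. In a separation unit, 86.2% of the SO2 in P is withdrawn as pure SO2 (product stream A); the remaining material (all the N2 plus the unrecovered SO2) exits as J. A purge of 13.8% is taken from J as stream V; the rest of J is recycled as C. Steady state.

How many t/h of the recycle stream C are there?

N2 enters only via N and leaves only via the purge: 219.9×0.355 = 0.138×(N2 in J), and the separation unit passes all N2, so N2 in P = N2 in J = 565.68 t/h.
SO2 in P: m_A = 219.9×0.645 + (1−0.138)·(1−0.862)·m_A, so m_A = 141.84/0.8810 = 160.99 t/h.
J = (1−0.862)×160.99 + 565.68 = 587.9 t/h.
Recycle C = (1−0.138)×587.9 = 506.77 t/h.

506.8 t/h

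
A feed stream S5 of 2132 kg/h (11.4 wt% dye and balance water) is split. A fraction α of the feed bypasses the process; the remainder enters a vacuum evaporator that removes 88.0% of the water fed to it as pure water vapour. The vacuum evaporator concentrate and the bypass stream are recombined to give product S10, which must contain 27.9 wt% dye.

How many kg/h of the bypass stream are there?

All 2132×0.114 = 243.05 kg/h of dye reaches S10, so S10 = 243.05/0.279 = 871.14 kg/h and vapour = 1260.9 kg/h.
The evaporator receives (1−α)·2132 of feed at 0.886 water and removes 0.880 of that water:
0.880×0.886×(1−α)×2132 = 1260.9
(1−α) = 1260.9/1662.3 = 0.7585;  α = 0.2415.
Bypass flow = 0.2415×2132 = 514.85 kg/h.

514.8 kg/h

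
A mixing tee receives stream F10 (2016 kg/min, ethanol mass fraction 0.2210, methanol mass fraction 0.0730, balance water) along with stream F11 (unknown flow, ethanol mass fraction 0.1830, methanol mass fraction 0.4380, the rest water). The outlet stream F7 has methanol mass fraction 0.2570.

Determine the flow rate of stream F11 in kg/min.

2049 kg/min

Let F11 be the unknown flow. Total out = 2016 + F11.
methanol balance: 147.17 + 0.438·F11 = 0.257·(2016 + F11)
(0.438 − 0.257)·F11 = 0.257×2016 − 147.17 = 370.94
F11 = 370.94 / 0.181 = 2049.4 kg/min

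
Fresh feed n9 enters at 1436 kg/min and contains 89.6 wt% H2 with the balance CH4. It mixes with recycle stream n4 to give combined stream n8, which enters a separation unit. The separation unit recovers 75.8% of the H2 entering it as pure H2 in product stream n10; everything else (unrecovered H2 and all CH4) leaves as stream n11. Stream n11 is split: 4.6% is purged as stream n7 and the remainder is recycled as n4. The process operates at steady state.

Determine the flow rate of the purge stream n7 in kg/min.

CH4 enters only via n9 and leaves only via the purge: 1436×0.104 = 0.046×(CH4 in n11), and the separation unit passes all CH4, so CH4 in n8 = CH4 in n11 = 3246.6 kg/min.
H2 in n8: m_A = 1436×0.896 + (1−0.046)·(1−0.758)·m_A, so m_A = 1286.7/0.7691 = 1672.9 kg/min.
n11 = (1−0.758)×1672.9 + 3246.6 = 3651.4 kg/min.
Purge n7 = 0.046×3651.4 = 167.97 kg/min.

168 kg/min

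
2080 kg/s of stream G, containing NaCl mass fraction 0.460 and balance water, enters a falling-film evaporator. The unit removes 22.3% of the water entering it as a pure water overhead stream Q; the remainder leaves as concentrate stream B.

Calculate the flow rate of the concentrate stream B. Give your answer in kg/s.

1830 kg/s

water entering = 2080×0.540 = 1123.2 kg/s; overhead removed = 0.223×1123.2 = 250.47 kg/s.
Concentrate = 2080 − 250.47 = 1829.5 kg/s.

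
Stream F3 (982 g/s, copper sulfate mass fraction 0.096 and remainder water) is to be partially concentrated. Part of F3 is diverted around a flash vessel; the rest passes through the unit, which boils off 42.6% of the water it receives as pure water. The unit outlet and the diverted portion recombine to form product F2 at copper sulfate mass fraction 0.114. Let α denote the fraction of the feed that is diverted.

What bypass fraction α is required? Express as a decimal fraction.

0.590

All 982×0.096 = 94.272 g/s of copper sulfate reaches F2, so F2 = 94.272/0.114 = 826.95 g/s and vapour = 155.05 g/s.
The evaporator receives (1−α)·982 of feed at 0.904 water and removes 0.426 of that water:
0.426×0.904×(1−α)×982 = 155.05
(1−α) = 155.05/378.17 = 0.4100;  α = 0.5900.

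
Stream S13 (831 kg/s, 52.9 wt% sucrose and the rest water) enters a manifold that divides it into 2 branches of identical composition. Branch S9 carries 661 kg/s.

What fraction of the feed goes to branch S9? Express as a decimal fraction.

0.795

Fraction to S9 = 661/831 = 0.7954.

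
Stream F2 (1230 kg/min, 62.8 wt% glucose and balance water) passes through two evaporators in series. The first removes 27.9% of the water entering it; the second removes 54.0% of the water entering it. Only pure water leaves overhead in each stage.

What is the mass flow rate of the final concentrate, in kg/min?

924.2 kg/min

water in feed = 1230×0.372 = 457.56 kg/min.
After stage 1: water left = (1−0.279)×457.56 = 329.9; stream total = 1102.3 kg/min.
After stage 2: water left = (1−0.540)×329.9 = 151.75; final concentrate = 924.19 kg/min.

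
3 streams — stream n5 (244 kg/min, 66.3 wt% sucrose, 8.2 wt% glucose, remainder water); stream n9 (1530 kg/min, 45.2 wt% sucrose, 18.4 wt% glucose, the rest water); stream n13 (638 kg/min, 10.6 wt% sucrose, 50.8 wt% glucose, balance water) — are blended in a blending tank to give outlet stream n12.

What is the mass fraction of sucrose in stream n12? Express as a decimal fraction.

0.3818

Total flow out = 244 + 1530 + 638 = 2412 kg/min.
sucrose in = 244×0.663 + 1530×0.452 + 638×0.106 = 920.96 kg/min.
sucrose mass fraction in n12 = 920.96/2412 = 0.3818.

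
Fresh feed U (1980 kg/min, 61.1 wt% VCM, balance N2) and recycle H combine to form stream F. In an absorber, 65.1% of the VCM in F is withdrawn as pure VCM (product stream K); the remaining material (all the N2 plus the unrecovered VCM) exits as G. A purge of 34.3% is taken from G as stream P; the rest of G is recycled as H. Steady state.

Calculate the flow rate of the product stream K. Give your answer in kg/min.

1022 kg/min

VCM in F: m_A = 1980×0.611 + (1−0.343)·(1−0.651)·m_A, so m_A = 1209.8/0.7707 = 1569.7 kg/min.
Product K = 0.651×1569.7 = 1021.9 kg/min.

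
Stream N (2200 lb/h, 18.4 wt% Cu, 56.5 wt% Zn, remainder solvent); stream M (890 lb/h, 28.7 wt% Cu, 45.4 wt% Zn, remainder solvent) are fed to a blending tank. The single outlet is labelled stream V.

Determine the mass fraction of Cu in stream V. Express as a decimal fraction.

0.214

Total flow out = 2200 + 890 = 3090 lb/h.
Cu in = 2200×0.184 + 890×0.287 = 660.23 lb/h.
Cu mass fraction in V = 660.23/3090 = 0.214.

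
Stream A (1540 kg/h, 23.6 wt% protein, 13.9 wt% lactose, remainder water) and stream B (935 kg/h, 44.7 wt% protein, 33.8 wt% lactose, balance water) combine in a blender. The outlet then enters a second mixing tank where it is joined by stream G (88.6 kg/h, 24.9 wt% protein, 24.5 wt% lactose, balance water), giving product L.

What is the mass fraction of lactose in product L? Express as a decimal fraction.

Overall, product flow = 2563.6 kg/h.
lactose in = 1540×0.139 + 935×0.338 + 88.6×0.245 = 551.8 kg/h.
lactose fraction in L = 0.215.

0.215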